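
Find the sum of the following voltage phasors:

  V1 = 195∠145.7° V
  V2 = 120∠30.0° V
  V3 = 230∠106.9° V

Step 1 — Convert each phasor to rectangular form:
  V1 = 195·(cos(145.7°) + j·sin(145.7°)) = -161.1 + j109.9 V
  V2 = 120·(cos(30.0°) + j·sin(30.0°)) = 103.9 + j60 V
  V3 = 230·(cos(106.9°) + j·sin(106.9°)) = -66.86 + j220.1 V
Step 2 — Sum components: V_total = -124 + j390 V.
Step 3 — Convert to polar: |V_total| = 409.2 V, ∠V_total = 107.6°.

V_total = 409.2∠107.6° V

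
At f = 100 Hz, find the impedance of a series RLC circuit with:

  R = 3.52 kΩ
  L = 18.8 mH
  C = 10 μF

Step 1 — Angular frequency: ω = 2π·f = 2π·100 = 628.3 rad/s.
Step 2 — Component impedances:
  R: Z = R = 3520 Ω
  L: Z = jωL = j·628.3·0.0188 = 0 + j11.81 Ω
  C: Z = 1/(jωC) = -j/(ω·C) = 0 - j159.2 Ω
Step 3 — Series combination: Z_total = R + L + C = 3520 - j147.3 Ω = 3523∠-2.4° Ω.

Z = 3520 - j147.3 Ω = 3523∠-2.4° Ω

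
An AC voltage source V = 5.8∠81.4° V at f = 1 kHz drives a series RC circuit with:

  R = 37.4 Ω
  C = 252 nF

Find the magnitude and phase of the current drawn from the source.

Step 1 — Angular frequency: ω = 2π·f = 2π·1000 = 6283 rad/s.
Step 2 — Component impedances:
  R: Z = R = 37.4 Ω
  C: Z = 1/(jωC) = -j/(ω·C) = 0 - j631.6 Ω
Step 3 — Series combination: Z_total = R + C = 37.4 - j631.6 Ω = 632.7∠-86.6° Ω.
Step 4 — Source phasor: V = 5.8∠81.4° V = 0.8673 + j5.735 V.
Step 5 — Ohm's law: I = V / Z_total = (0.8673 + j5.735) / (37.4 - j631.6) = -0.008967 + j0.001904 A.
Step 6 — Convert to polar: |I| = 0.009167 A, ∠I = 168.0°.

I = 0.009167∠168.0° A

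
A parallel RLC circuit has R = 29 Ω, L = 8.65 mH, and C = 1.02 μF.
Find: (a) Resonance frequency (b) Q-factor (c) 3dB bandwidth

Step 1 — Resonance: ω₀ = 1/√(LC) = 1/√(0.00865·1.02e-06) = 1.065e+04 rad/s.
Step 2 — f₀ = ω₀/(2π) = 1694 Hz.
Step 3 — Parallel Q: Q = R/(ω₀L) = 29/(1.065e+04·0.00865) = 0.3149.
Step 4 — Bandwidth: Δω = ω₀/Q = 3.381e+04 rad/s; BW = Δω/(2π) = 5380 Hz.

(a) f₀ = 1694 Hz  (b) Q = 0.3149  (c) BW = 5380 Hz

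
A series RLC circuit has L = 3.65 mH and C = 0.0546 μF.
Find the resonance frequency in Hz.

Step 1 — Resonance condition Im(Z)=0 gives ω₀ = 1/√(LC).
Step 2 — ω₀ = 1/√(0.00365·5.46e-08) = 7.084e+04 rad/s.
Step 3 — f₀ = ω₀/(2π) = 1.127e+04 Hz.

f₀ = 1.127e+04 Hz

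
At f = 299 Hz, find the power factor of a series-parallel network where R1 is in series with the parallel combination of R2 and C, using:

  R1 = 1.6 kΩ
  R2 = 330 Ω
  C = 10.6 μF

Step 1 — Angular frequency: ω = 2π·f = 2π·299 = 1879 rad/s.
Step 2 — Component impedances:
  R1: Z = R = 1600 Ω
  R2: Z = R = 330 Ω
  C: Z = 1/(jωC) = -j/(ω·C) = 0 - j50.22 Ω
Step 3 — Parallel branch: R2 || C = 1/(1/R2 + 1/C) = 7.468 - j49.08 Ω.
Step 4 — Series with R1: Z_total = R1 + (R2 || C) = 1607 - j49.08 Ω = 1608∠-1.7° Ω.
Step 5 — Power factor: PF = cos(φ) = Re(Z)/|Z| = 1607.47/1608.22 = 0.9995.
Step 6 — Type: Im(Z) = -49.08 ⇒ leading (phase φ = -1.7°).

PF = 0.9995 (leading, φ = -1.7°)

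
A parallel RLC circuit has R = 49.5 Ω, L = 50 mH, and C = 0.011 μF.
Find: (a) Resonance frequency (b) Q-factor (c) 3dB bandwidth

Step 1 — Resonance: ω₀ = 1/√(LC) = 1/√(0.05·1.1e-08) = 4.264e+04 rad/s.
Step 2 — f₀ = ω₀/(2π) = 6786 Hz.
Step 3 — Parallel Q: Q = R/(ω₀L) = 49.5/(4.264e+04·0.05) = 0.02322.
Step 4 — Bandwidth: Δω = ω₀/Q = 1.837e+06 rad/s; BW = Δω/(2π) = 2.923e+05 Hz.

(a) f₀ = 6786 Hz  (b) Q = 0.02322  (c) BW = 2.923e+05 Hz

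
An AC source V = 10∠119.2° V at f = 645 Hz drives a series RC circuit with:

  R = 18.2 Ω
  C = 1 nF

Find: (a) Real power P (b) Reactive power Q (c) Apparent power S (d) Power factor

Step 1 — Angular frequency: ω = 2π·f = 2π·645 = 4053 rad/s.
Step 2 — Component impedances:
  R: Z = R = 18.2 Ω
  C: Z = 1/(jωC) = -j/(ω·C) = 0 - j2.468e+05 Ω
Step 3 — Series combination: Z_total = R + C = 18.2 - j2.468e+05 Ω = 2.468e+05∠-90.0° Ω.
Step 4 — Source phasor: V = 10∠119.2° V = -4.879 + j8.729 V.
Step 5 — Current: I = V / Z = -3.538e-05 - j1.977e-05 A = 4.053e-05∠-150.8° A.
Step 6 — Complex power: S = V·I* = 2.989e-08 - j0.0004053 VA.
Step 7 — Real power: P = Re(S) = 2.989e-08 W.
Step 8 — Reactive power: Q = Im(S) = -0.0004053 VAR.
Step 9 — Apparent power: |S| = 0.0004053 VA.
Step 10 — Power factor: PF = P/|S| = 7.376e-05 (leading).

(a) P = 2.989e-08 W  (b) Q = -0.0004053 VAR  (c) S = 0.0004053 VA  (d) PF = 7.376e-05 (leading)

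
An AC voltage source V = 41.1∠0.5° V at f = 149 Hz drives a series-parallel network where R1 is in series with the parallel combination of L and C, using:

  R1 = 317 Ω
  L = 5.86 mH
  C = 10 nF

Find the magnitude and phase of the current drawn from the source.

Step 1 — Angular frequency: ω = 2π·f = 2π·149 = 936.2 rad/s.
Step 2 — Component impedances:
  R1: Z = R = 317 Ω
  L: Z = jωL = j·936.2·0.00586 = 0 + j5.486 Ω
  C: Z = 1/(jωC) = -j/(ω·C) = 0 - j1.068e+05 Ω
Step 3 — Parallel branch: L || C = 1/(1/L + 1/C) = 0 + j5.486 Ω.
Step 4 — Series with R1: Z_total = R1 + (L || C) = 317 + j5.486 Ω = 317∠1.0° Ω.
Step 5 — Source phasor: V = 41.1∠0.5° V = 41.1 + j0.3587 V.
Step 6 — Ohm's law: I = V / Z_total = (41.1 + j0.3587) / (317 + j5.486) = 0.1296 - j0.001112 A.
Step 7 — Convert to polar: |I| = 0.1296 A, ∠I = -0.5°.

I = 0.1296∠-0.5° A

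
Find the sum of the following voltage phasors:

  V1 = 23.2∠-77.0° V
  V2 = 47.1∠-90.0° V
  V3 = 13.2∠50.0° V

Step 1 — Convert each phasor to rectangular form:
  V1 = 23.2·(cos(-77.0°) + j·sin(-77.0°)) = 5.219 - j22.61 V
  V2 = 47.1·(cos(-90.0°) + j·sin(-90.0°)) = 0 - j47.1 V
  V3 = 13.2·(cos(50.0°) + j·sin(50.0°)) = 8.485 + j10.11 V
Step 2 — Sum components: V_total = 13.7 - j59.59 V.
Step 3 — Convert to polar: |V_total| = 61.15 V, ∠V_total = -77.0°.

V_total = 61.15∠-77.0° V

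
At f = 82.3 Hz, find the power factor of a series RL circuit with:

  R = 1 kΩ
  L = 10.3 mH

Step 1 — Angular frequency: ω = 2π·f = 2π·82.3 = 517.1 rad/s.
Step 2 — Component impedances:
  R: Z = R = 1000 Ω
  L: Z = jωL = j·517.1·0.0103 = 0 + j5.326 Ω
Step 3 — Series combination: Z_total = R + L = 1000 + j5.326 Ω = 1000∠0.3° Ω.
Step 4 — Power factor: PF = cos(φ) = Re(Z)/|Z| = 1000/1000 = 1.
Step 5 — Type: Im(Z) = 5.326 ⇒ lagging (phase φ = 0.3°).

PF = 1 (lagging, φ = 0.3°)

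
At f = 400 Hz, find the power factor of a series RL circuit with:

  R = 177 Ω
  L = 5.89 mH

Step 1 — Angular frequency: ω = 2π·f = 2π·400 = 2513 rad/s.
Step 2 — Component impedances:
  R: Z = R = 177 Ω
  L: Z = jωL = j·2513·0.00589 = 0 + j14.8 Ω
Step 3 — Series combination: Z_total = R + L = 177 + j14.8 Ω = 177.6∠4.8° Ω.
Step 4 — Power factor: PF = cos(φ) = Re(Z)/|Z| = 177/177.62 = 0.9965.
Step 5 — Type: Im(Z) = 14.8 ⇒ lagging (phase φ = 4.8°).

PF = 0.9965 (lagging, φ = 4.8°)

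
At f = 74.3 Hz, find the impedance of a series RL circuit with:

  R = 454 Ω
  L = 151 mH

Step 1 — Angular frequency: ω = 2π·f = 2π·74.3 = 466.8 rad/s.
Step 2 — Component impedances:
  R: Z = R = 454 Ω
  L: Z = jωL = j·466.8·0.151 = 0 + j70.49 Ω
Step 3 — Series combination: Z_total = R + L = 454 + j70.49 Ω = 459.4∠8.8° Ω.

Z = 454 + j70.49 Ω = 459.4∠8.8° Ω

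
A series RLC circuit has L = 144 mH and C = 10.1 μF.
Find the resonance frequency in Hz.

Step 1 — Resonance condition Im(Z)=0 gives ω₀ = 1/√(LC).
Step 2 — ω₀ = 1/√(0.144·1.01e-05) = 829.2 rad/s.
Step 3 — f₀ = ω₀/(2π) = 132 Hz.

f₀ = 132 Hz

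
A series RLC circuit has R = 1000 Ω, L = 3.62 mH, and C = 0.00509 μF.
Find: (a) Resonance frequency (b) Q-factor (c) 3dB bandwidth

Step 1 — Resonance condition Im(Z)=0 gives ω₀ = 1/√(LC).
Step 2 — ω₀ = 1/√(0.00362·5.09e-09) = 2.33e+05 rad/s.
Step 3 — f₀ = ω₀/(2π) = 3.708e+04 Hz.
Step 4 — Series Q: Q = ω₀L/R = 2.33e+05·0.00362/1000 = 0.8433.
Step 5 — 3dB bandwidth: Δω = ω₀/Q = 2.762e+05 rad/s; BW = Δω/(2π) = 4.397e+04 Hz.

(a) f₀ = 3.708e+04 Hz  (b) Q = 0.8433  (c) BW = 4.397e+04 Hz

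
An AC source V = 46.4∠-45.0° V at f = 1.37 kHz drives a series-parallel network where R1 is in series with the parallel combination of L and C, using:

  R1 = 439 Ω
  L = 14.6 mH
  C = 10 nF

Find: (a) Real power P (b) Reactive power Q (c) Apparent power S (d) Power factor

Step 1 — Angular frequency: ω = 2π·f = 2π·1370 = 8608 rad/s.
Step 2 — Component impedances:
  R1: Z = R = 439 Ω
  L: Z = jωL = j·8608·0.0146 = 0 + j125.7 Ω
  C: Z = 1/(jωC) = -j/(ω·C) = 0 - j1.162e+04 Ω
Step 3 — Parallel branch: L || C = 1/(1/L + 1/C) = 0 + j127.1 Ω.
Step 4 — Series with R1: Z_total = R1 + (L || C) = 439 + j127.1 Ω = 457∠16.1° Ω.
Step 5 — Source phasor: V = 46.4∠-45.0° V = 32.81 - j32.81 V.
Step 6 — Current: I = V / Z = 0.049 - j0.08892 A = 0.1015∠-61.1° A.
Step 7 — Complex power: S = V·I* = 4.525 + j1.31 VA.
Step 8 — Real power: P = Re(S) = 4.525 W.
Step 9 — Reactive power: Q = Im(S) = 1.31 VAR.
Step 10 — Apparent power: |S| = 4.711 VA.
Step 11 — Power factor: PF = P/|S| = 0.9606 (lagging).

(a) P = 4.525 W  (b) Q = 1.31 VAR  (c) S = 4.711 VA  (d) PF = 0.9606 (lagging)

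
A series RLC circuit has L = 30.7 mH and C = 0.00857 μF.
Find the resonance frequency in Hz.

Step 1 — Resonance condition Im(Z)=0 gives ω₀ = 1/√(LC).
Step 2 — ω₀ = 1/√(0.0307·8.57e-09) = 6.165e+04 rad/s.
Step 3 — f₀ = ω₀/(2π) = 9812 Hz.

f₀ = 9812 Hz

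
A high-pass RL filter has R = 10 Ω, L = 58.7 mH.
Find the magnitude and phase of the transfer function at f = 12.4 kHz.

Step 1 — Angular frequency: ω = 2π·1.24e+04 = 7.791e+04 rad/s.
Step 2 — Transfer function: H(jω) = jωL/(R + jωL).
Step 3 — Numerator jωL = j·4573; denominator R + jωL = 10 + j4573.
Step 4 — H = 1 + j0.002187.
Step 5 — Magnitude: |H| = 1 (-0.0 dB); phase: φ = 0.1°.

|H| = 1 (-0.0 dB), φ = 0.1°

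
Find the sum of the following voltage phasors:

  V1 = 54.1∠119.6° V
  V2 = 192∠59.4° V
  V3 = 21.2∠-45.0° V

Step 1 — Convert each phasor to rectangular form:
  V1 = 54.1·(cos(119.6°) + j·sin(119.6°)) = -26.72 + j47.04 V
  V2 = 192·(cos(59.4°) + j·sin(59.4°)) = 97.74 + j165.3 V
  V3 = 21.2·(cos(-45.0°) + j·sin(-45.0°)) = 14.99 - j14.99 V
Step 2 — Sum components: V_total = 86 + j197.3 V.
Step 3 — Convert to polar: |V_total| = 215.2 V, ∠V_total = 66.4°.

V_total = 215.2∠66.4° V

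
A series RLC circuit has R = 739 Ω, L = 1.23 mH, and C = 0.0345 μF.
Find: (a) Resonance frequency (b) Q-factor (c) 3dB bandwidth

Step 1 — Resonance condition Im(Z)=0 gives ω₀ = 1/√(LC).
Step 2 — ω₀ = 1/√(0.00123·3.45e-08) = 1.535e+05 rad/s.
Step 3 — f₀ = ω₀/(2π) = 2.443e+04 Hz.
Step 4 — Series Q: Q = ω₀L/R = 1.535e+05·0.00123/739 = 0.2555.
Step 5 — 3dB bandwidth: Δω = ω₀/Q = 6.008e+05 rad/s; BW = Δω/(2π) = 9.562e+04 Hz.

(a) f₀ = 2.443e+04 Hz  (b) Q = 0.2555  (c) BW = 9.562e+04 Hz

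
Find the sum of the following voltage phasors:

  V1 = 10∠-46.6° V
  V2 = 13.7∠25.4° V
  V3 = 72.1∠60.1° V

Step 1 — Convert each phasor to rectangular form:
  V1 = 10·(cos(-46.6°) + j·sin(-46.6°)) = 6.871 - j7.266 V
  V2 = 13.7·(cos(25.4°) + j·sin(25.4°)) = 12.38 + j5.876 V
  V3 = 72.1·(cos(60.1°) + j·sin(60.1°)) = 35.94 + j62.5 V
Step 2 — Sum components: V_total = 55.19 + j61.11 V.
Step 3 — Convert to polar: |V_total| = 82.34 V, ∠V_total = 47.9°.

V_total = 82.34∠47.9° V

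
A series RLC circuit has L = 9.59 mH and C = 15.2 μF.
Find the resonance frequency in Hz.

Step 1 — Resonance condition Im(Z)=0 gives ω₀ = 1/√(LC).
Step 2 — ω₀ = 1/√(0.00959·1.52e-05) = 2619 rad/s.
Step 3 — f₀ = ω₀/(2π) = 416.9 Hz.

f₀ = 416.9 Hz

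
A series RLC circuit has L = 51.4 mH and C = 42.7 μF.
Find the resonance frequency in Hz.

Step 1 — Resonance condition Im(Z)=0 gives ω₀ = 1/√(LC).
Step 2 — ω₀ = 1/√(0.0514·4.27e-05) = 675 rad/s.
Step 3 — f₀ = ω₀/(2π) = 107.4 Hz.

f₀ = 107.4 Hz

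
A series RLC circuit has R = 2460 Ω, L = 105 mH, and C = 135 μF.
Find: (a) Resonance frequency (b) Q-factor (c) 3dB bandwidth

Step 1 — Resonance condition Im(Z)=0 gives ω₀ = 1/√(LC).
Step 2 — ω₀ = 1/√(0.105·0.000135) = 265.6 rad/s.
Step 3 — f₀ = ω₀/(2π) = 42.27 Hz.
Step 4 — Series Q: Q = ω₀L/R = 265.6·0.105/2460 = 0.01134.
Step 5 — 3dB bandwidth: Δω = ω₀/Q = 2.343e+04 rad/s; BW = Δω/(2π) = 3729 Hz.

(a) f₀ = 42.27 Hz  (b) Q = 0.01134  (c) BW = 3729 Hz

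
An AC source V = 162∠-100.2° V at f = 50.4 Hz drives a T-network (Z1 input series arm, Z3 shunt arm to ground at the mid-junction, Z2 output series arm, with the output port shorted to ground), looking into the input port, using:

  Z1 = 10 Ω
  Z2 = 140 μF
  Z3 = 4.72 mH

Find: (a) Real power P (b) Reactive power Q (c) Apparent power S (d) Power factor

Step 1 — Angular frequency: ω = 2π·f = 2π·50.4 = 316.7 rad/s.
Step 2 — Component impedances:
  Z1: Z = R = 10 Ω
  Z2: Z = 1/(jωC) = -j/(ω·C) = 0 - j22.56 Ω
  Z3: Z = jωL = j·316.7·0.00472 = 0 + j1.495 Ω
Step 3 — With the output port shorted to ground, the output series arm Z2 runs from the junction to ground; the shunt arm Z3 also runs from the junction to ground. They appear in parallel: Z3 || Z2 = 0 + j1.601 Ω.
Step 4 — Series with input arm Z1: Z_in = Z1 + (Z3 || Z2) = 10 + j1.601 Ω = 10.13∠9.1° Ω.
Step 5 — Source phasor: V = 162∠-100.2° V = -28.69 - j159.4 V.
Step 6 — Current: I = V / Z = -5.286 - j15.1 A = 16∠-109.3° A.
Step 7 — Complex power: S = V·I* = 2559 + j409.6 VA.
Step 8 — Real power: P = Re(S) = 2559 W.
Step 9 — Reactive power: Q = Im(S) = 409.6 VAR.
Step 10 — Apparent power: |S| = 2591 VA.
Step 11 — Power factor: PF = P/|S| = 0.9874 (lagging).

(a) P = 2559 W  (b) Q = 409.6 VAR  (c) S = 2591 VA  (d) PF = 0.9874 (lagging)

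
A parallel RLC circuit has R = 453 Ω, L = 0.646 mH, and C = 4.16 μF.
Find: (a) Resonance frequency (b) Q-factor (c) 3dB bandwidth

Step 1 — Resonance: ω₀ = 1/√(LC) = 1/√(0.000646·4.16e-06) = 1.929e+04 rad/s.
Step 2 — f₀ = ω₀/(2π) = 3070 Hz.
Step 3 — Parallel Q: Q = R/(ω₀L) = 453/(1.929e+04·0.000646) = 36.35.
Step 4 — Bandwidth: Δω = ω₀/Q = 530.7 rad/s; BW = Δω/(2π) = 84.46 Hz.

(a) f₀ = 3070 Hz  (b) Q = 36.35  (c) BW = 84.46 Hz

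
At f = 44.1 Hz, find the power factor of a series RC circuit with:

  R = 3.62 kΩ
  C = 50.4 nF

Step 1 — Angular frequency: ω = 2π·f = 2π·44.1 = 277.1 rad/s.
Step 2 — Component impedances:
  R: Z = R = 3620 Ω
  C: Z = 1/(jωC) = -j/(ω·C) = 0 - j7.161e+04 Ω
Step 3 — Series combination: Z_total = R + C = 3620 - j7.161e+04 Ω = 7.17e+04∠-87.1° Ω.
Step 4 — Power factor: PF = cos(φ) = Re(Z)/|Z| = 3620/7.17e+04 = 0.05049.
Step 5 — Type: Im(Z) = -7.161e+04 ⇒ leading (phase φ = -87.1°).

PF = 0.05049 (leading, φ = -87.1°)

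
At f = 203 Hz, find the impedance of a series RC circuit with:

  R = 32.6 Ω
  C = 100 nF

Step 1 — Angular frequency: ω = 2π·f = 2π·203 = 1275 rad/s.
Step 2 — Component impedances:
  R: Z = R = 32.6 Ω
  C: Z = 1/(jωC) = -j/(ω·C) = 0 - j7840 Ω
Step 3 — Series combination: Z_total = R + C = 32.6 - j7840 Ω = 7840∠-89.8° Ω.

Z = 32.6 - j7840 Ω = 7840∠-89.8° Ω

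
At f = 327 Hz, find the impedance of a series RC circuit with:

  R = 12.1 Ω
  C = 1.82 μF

Step 1 — Angular frequency: ω = 2π·f = 2π·327 = 2055 rad/s.
Step 2 — Component impedances:
  R: Z = R = 12.1 Ω
  C: Z = 1/(jωC) = -j/(ω·C) = 0 - j267.4 Ω
Step 3 — Series combination: Z_total = R + C = 12.1 - j267.4 Ω = 267.7∠-87.4° Ω.

Z = 12.1 - j267.4 Ω = 267.7∠-87.4° Ω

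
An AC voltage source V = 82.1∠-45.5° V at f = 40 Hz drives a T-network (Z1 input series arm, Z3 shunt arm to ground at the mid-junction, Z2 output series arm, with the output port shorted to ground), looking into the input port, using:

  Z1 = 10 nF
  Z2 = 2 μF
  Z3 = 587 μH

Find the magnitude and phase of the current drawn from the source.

Step 1 — Angular frequency: ω = 2π·f = 2π·40 = 251.3 rad/s.
Step 2 — Component impedances:
  Z1: Z = 1/(jωC) = -j/(ω·C) = 0 - j3.979e+05 Ω
  Z2: Z = 1/(jωC) = -j/(ω·C) = 0 - j1989 Ω
  Z3: Z = jωL = j·251.3·0.000587 = 0 + j0.1475 Ω
Step 3 — With the output port shorted to ground, the output series arm Z2 runs from the junction to ground; the shunt arm Z3 also runs from the junction to ground. They appear in parallel: Z3 || Z2 = 0 + j0.1475 Ω.
Step 4 — Series with input arm Z1: Z_in = Z1 + (Z3 || Z2) = 0 - j3.979e+05 Ω = 3.979e+05∠-90.0° Ω.
Step 5 — Source phasor: V = 82.1∠-45.5° V = 57.54 - j58.56 V.
Step 6 — Ohm's law: I = V / Z_total = (57.54 - j58.56) / (0 - j3.979e+05) = 0.0001472 + j0.0001446 A.
Step 7 — Convert to polar: |I| = 0.0002063 A, ∠I = 44.5°.

I = 0.0002063∠44.5° A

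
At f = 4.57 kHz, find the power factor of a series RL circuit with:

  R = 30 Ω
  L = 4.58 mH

Step 1 — Angular frequency: ω = 2π·f = 2π·4570 = 2.871e+04 rad/s.
Step 2 — Component impedances:
  R: Z = R = 30 Ω
  L: Z = jωL = j·2.871e+04·0.00458 = 0 + j131.5 Ω
Step 3 — Series combination: Z_total = R + L = 30 + j131.5 Ω = 134.9∠77.1° Ω.
Step 4 — Power factor: PF = cos(φ) = Re(Z)/|Z| = 30/134.9 = 0.2224.
Step 5 — Type: Im(Z) = 131.5 ⇒ lagging (phase φ = 77.1°).

PF = 0.2224 (lagging, φ = 77.1°)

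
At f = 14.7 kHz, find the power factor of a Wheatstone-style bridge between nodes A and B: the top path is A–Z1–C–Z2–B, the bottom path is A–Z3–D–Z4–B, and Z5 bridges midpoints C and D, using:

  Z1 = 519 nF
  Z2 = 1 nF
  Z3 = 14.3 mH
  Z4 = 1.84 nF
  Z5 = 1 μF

Step 1 — Angular frequency: ω = 2π·f = 2π·1.47e+04 = 9.236e+04 rad/s.
Step 2 — Component impedances:
  Z1: Z = 1/(jωC) = -j/(ω·C) = 0 - j20.86 Ω
  Z2: Z = 1/(jωC) = -j/(ω·C) = 0 - j1.083e+04 Ω
  Z3: Z = jωL = j·9.236e+04·0.0143 = 0 + j1321 Ω
  Z4: Z = 1/(jωC) = -j/(ω·C) = 0 - j5884 Ω
  Z5: Z = 1/(jωC) = -j/(ω·C) = 0 - j10.83 Ω
Step 3 — Bridge requires nodal analysis (the Z5 bridge couples midpoints C and D, so the two paths cannot be reduced to a simple series/parallel combination). Setting node B to ground and injecting 1 A at node A, the 3-node admittance system at A, C, D solves to V_A = Z_AB = 0 - j3838 Ω = 3838∠-90.0° Ω.
Step 4 — Power factor: PF = cos(φ) = Re(Z)/|Z| = -0/3838 = -0.
Step 5 — Type: Im(Z) = -3838 ⇒ leading (phase φ = -90.0°).

PF = -0 (leading, φ = -90.0°)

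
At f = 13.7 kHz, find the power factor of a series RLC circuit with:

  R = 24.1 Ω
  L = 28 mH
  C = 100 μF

Step 1 — Angular frequency: ω = 2π·f = 2π·1.37e+04 = 8.608e+04 rad/s.
Step 2 — Component impedances:
  R: Z = R = 24.1 Ω
  L: Z = jωL = j·8.608e+04·0.028 = 0 + j2410 Ω
  C: Z = 1/(jωC) = -j/(ω·C) = 0 - j0.1162 Ω
Step 3 — Series combination: Z_total = R + L + C = 24.1 + j2410 Ω = 2410∠89.4° Ω.
Step 4 — Power factor: PF = cos(φ) = Re(Z)/|Z| = 24.1/2410.2 = 0.009999.
Step 5 — Type: Im(Z) = 2410 ⇒ lagging (phase φ = 89.4°).

PF = 0.009999 (lagging, φ = 89.4°)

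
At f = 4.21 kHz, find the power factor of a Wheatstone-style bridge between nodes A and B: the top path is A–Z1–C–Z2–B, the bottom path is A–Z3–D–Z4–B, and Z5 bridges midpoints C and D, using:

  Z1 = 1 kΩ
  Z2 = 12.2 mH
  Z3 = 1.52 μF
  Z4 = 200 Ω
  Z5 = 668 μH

Step 1 — Angular frequency: ω = 2π·f = 2π·4210 = 2.645e+04 rad/s.
Step 2 — Component impedances:
  Z1: Z = R = 1000 Ω
  Z2: Z = jωL = j·2.645e+04·0.0122 = 0 + j322.7 Ω
  Z3: Z = 1/(jωC) = -j/(ω·C) = 0 - j24.87 Ω
  Z4: Z = R = 200 Ω
  Z5: Z = jωL = j·2.645e+04·0.000668 = 0 + j17.67 Ω
Step 3 — Bridge requires nodal analysis (the Z5 bridge couples midpoints C and D, so the two paths cannot be reduced to a simple series/parallel combination). Setting node B to ground and injecting 1 A at node A, the 3-node admittance system at A, C, D solves to V_A = Z_AB = 149 + j62.8 Ω = 161.7∠22.9° Ω.
Step 4 — Power factor: PF = cos(φ) = Re(Z)/|Z| = 149/161.7 = 0.9215.
Step 5 — Type: Im(Z) = 62.8 ⇒ lagging (phase φ = 22.9°).

PF = 0.9215 (lagging, φ = 22.9°)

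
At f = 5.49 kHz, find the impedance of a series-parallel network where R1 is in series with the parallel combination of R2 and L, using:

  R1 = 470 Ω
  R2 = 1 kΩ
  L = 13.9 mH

Step 1 — Angular frequency: ω = 2π·f = 2π·5490 = 3.449e+04 rad/s.
Step 2 — Component impedances:
  R1: Z = R = 470 Ω
  R2: Z = R = 1000 Ω
  L: Z = jωL = j·3.449e+04·0.0139 = 0 + j479.5 Ω
Step 3 — Parallel branch: R2 || L = 1/(1/R2 + 1/L) = 186.9 + j389.9 Ω.
Step 4 — Series with R1: Z_total = R1 + (R2 || L) = 656.9 + j389.9 Ω = 763.9∠30.7° Ω.

Z = 656.9 + j389.9 Ω = 763.9∠30.7° Ω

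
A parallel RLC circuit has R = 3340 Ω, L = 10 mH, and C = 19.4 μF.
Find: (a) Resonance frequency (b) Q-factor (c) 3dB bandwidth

Step 1 — Resonance: ω₀ = 1/√(LC) = 1/√(0.01·1.94e-05) = 2270 rad/s.
Step 2 — f₀ = ω₀/(2π) = 361.3 Hz.
Step 3 — Parallel Q: Q = R/(ω₀L) = 3340/(2270·0.01) = 147.1.
Step 4 — Bandwidth: Δω = ω₀/Q = 15.43 rad/s; BW = Δω/(2π) = 2.456 Hz.

(a) f₀ = 361.3 Hz  (b) Q = 147.1  (c) BW = 2.456 Hz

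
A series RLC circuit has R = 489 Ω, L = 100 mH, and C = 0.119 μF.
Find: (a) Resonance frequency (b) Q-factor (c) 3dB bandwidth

Step 1 — Resonance: ω₀ = 1/√(LC) = 1/√(0.1·1.19e-07) = 9167 rad/s.
Step 2 — f₀ = ω₀/(2π) = 1459 Hz.
Step 3 — Series Q: Q = ω₀L/R = 9167·0.1/489 = 1.875.
Step 4 — Bandwidth: Δω = ω₀/Q = 4890 rad/s; BW = Δω/(2π) = 778.3 Hz.

(a) f₀ = 1459 Hz  (b) Q = 1.875  (c) BW = 778.3 Hz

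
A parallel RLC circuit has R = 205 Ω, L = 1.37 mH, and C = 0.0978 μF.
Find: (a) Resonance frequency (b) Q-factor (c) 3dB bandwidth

Step 1 — Resonance: ω₀ = 1/√(LC) = 1/√(0.00137·9.78e-08) = 8.639e+04 rad/s.
Step 2 — f₀ = ω₀/(2π) = 1.375e+04 Hz.
Step 3 — Parallel Q: Q = R/(ω₀L) = 205/(8.639e+04·0.00137) = 1.732.
Step 4 — Bandwidth: Δω = ω₀/Q = 4.988e+04 rad/s; BW = Δω/(2π) = 7938 Hz.

(a) f₀ = 1.375e+04 Hz  (b) Q = 1.732  (c) BW = 7938 Hz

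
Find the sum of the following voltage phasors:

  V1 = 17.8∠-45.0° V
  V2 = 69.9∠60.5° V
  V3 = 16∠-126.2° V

Step 1 — Convert each phasor to rectangular form:
  V1 = 17.8·(cos(-45.0°) + j·sin(-45.0°)) = 12.59 - j12.59 V
  V2 = 69.9·(cos(60.5°) + j·sin(60.5°)) = 34.42 + j60.84 V
  V3 = 16·(cos(-126.2°) + j·sin(-126.2°)) = -9.45 - j12.91 V
Step 2 — Sum components: V_total = 37.56 + j35.34 V.
Step 3 — Convert to polar: |V_total| = 51.57 V, ∠V_total = 43.3°.

V_total = 51.57∠43.3° V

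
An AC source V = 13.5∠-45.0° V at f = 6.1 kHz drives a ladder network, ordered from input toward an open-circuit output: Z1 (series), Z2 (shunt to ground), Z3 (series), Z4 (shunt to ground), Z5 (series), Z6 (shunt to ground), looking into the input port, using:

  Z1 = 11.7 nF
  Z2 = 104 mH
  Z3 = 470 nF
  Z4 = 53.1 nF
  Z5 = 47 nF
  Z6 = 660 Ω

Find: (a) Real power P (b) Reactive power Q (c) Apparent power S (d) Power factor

Step 1 — Angular frequency: ω = 2π·f = 2π·6100 = 3.833e+04 rad/s.
Step 2 — Component impedances:
  Z1: Z = 1/(jωC) = -j/(ω·C) = 0 - j2230 Ω
  Z2: Z = jωL = j·3.833e+04·0.104 = 0 + j3986 Ω
  Z3: Z = 1/(jωC) = -j/(ω·C) = 0 - j55.51 Ω
  Z4: Z = 1/(jωC) = -j/(ω·C) = 0 - j491.4 Ω
  Z5: Z = 1/(jωC) = -j/(ω·C) = 0 - j555.1 Ω
  Z6: Z = R = 660 Ω
Step 3 — Ladder network (open output): work backward from the far end, alternating series and parallel combinations. Z_in = 127.2 - j2649 Ω = 2652∠-87.3° Ω.
Step 4 — Source phasor: V = 13.5∠-45.0° V = 9.546 - j9.546 V.
Step 5 — Current: I = V / Z = 0.003769 + j0.003423 A = 0.005091∠42.3° A.
Step 6 — Complex power: S = V·I* = 0.003297 - j0.06865 VA.
Step 7 — Real power: P = Re(S) = 0.003297 W.
Step 8 — Reactive power: Q = Im(S) = -0.06865 VAR.
Step 9 — Apparent power: |S| = 0.06873 VA.
Step 10 — Power factor: PF = P/|S| = 0.04798 (leading).

(a) P = 0.003297 W  (b) Q = -0.06865 VAR  (c) S = 0.06873 VA  (d) PF = 0.04798 (leading)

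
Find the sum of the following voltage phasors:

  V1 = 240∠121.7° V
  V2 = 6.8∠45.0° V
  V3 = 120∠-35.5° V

Step 1 — Convert each phasor to rectangular form:
  V1 = 240·(cos(121.7°) + j·sin(121.7°)) = -126.1 + j204.2 V
  V2 = 6.8·(cos(45.0°) + j·sin(45.0°)) = 4.808 + j4.808 V
  V3 = 120·(cos(-35.5°) + j·sin(-35.5°)) = 97.69 - j69.68 V
Step 2 — Sum components: V_total = -23.61 + j139.3 V.
Step 3 — Convert to polar: |V_total| = 141.3 V, ∠V_total = 99.6°.

V_total = 141.3∠99.6° V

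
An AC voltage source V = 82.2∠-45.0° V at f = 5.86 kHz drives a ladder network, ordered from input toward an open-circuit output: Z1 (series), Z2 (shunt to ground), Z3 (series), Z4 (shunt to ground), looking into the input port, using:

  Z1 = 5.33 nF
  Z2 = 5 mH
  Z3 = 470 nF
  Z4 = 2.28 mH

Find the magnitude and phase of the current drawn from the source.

Step 1 — Angular frequency: ω = 2π·f = 2π·5860 = 3.682e+04 rad/s.
Step 2 — Component impedances:
  Z1: Z = 1/(jωC) = -j/(ω·C) = 0 - j5096 Ω
  Z2: Z = jωL = j·3.682e+04·0.005 = 0 + j184.1 Ω
  Z3: Z = 1/(jωC) = -j/(ω·C) = 0 - j57.79 Ω
  Z4: Z = jωL = j·3.682e+04·0.00228 = 0 + j83.95 Ω
Step 3 — Ladder network (open output): work backward from the far end, alternating series and parallel combinations. Z_in = 0 - j5073 Ω = 5073∠-90.0° Ω.
Step 4 — Source phasor: V = 82.2∠-45.0° V = 58.12 - j58.12 V.
Step 5 — Ohm's law: I = V / Z_total = (58.12 - j58.12) / (0 - j5073) = 0.01146 + j0.01146 A.
Step 6 — Convert to polar: |I| = 0.0162 A, ∠I = 45.0°.

I = 0.0162∠45.0° A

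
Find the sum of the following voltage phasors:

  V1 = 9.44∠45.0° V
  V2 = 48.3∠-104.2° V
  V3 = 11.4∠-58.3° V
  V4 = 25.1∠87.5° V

Step 1 — Convert each phasor to rectangular form:
  V1 = 9.44·(cos(45.0°) + j·sin(45.0°)) = 6.675 + j6.675 V
  V2 = 48.3·(cos(-104.2°) + j·sin(-104.2°)) = -11.85 - j46.82 V
  V3 = 11.4·(cos(-58.3°) + j·sin(-58.3°)) = 5.99 - j9.699 V
  V4 = 25.1·(cos(87.5°) + j·sin(87.5°)) = 1.095 + j25.08 V
Step 2 — Sum components: V_total = 1.912 - j24.77 V.
Step 3 — Convert to polar: |V_total| = 24.85 V, ∠V_total = -85.6°.

V_total = 24.85∠-85.6° V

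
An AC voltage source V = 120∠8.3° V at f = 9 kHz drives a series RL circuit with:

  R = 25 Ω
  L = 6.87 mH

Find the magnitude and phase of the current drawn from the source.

Step 1 — Angular frequency: ω = 2π·f = 2π·9000 = 5.655e+04 rad/s.
Step 2 — Component impedances:
  R: Z = R = 25 Ω
  L: Z = jωL = j·5.655e+04·0.00687 = 0 + j388.5 Ω
Step 3 — Series combination: Z_total = R + L = 25 + j388.5 Ω = 389.3∠86.3° Ω.
Step 4 — Source phasor: V = 120∠8.3° V = 118.7 + j17.32 V.
Step 5 — Ohm's law: I = V / Z_total = (118.7 + j17.32) / (25 + j388.5) = 0.06399 - j0.3015 A.
Step 6 — Convert to polar: |I| = 0.3083 A, ∠I = -78.0°.

I = 0.3083∠-78.0° A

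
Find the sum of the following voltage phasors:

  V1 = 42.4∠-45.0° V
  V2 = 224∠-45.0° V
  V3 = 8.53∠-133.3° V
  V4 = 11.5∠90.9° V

Step 1 — Convert each phasor to rectangular form:
  V1 = 42.4·(cos(-45.0°) + j·sin(-45.0°)) = 29.98 - j29.98 V
  V2 = 224·(cos(-45.0°) + j·sin(-45.0°)) = 158.4 - j158.4 V
  V3 = 8.53·(cos(-133.3°) + j·sin(-133.3°)) = -5.85 - j6.208 V
  V4 = 11.5·(cos(90.9°) + j·sin(90.9°)) = -0.1806 + j11.5 V
Step 2 — Sum components: V_total = 182.3 - j183.1 V.
Step 3 — Convert to polar: |V_total| = 258.4 V, ∠V_total = -45.1°.

V_total = 258.4∠-45.1° V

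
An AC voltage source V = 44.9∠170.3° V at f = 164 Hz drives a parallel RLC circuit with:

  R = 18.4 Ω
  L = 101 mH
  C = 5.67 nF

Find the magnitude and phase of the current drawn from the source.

Step 1 — Angular frequency: ω = 2π·f = 2π·164 = 1030 rad/s.
Step 2 — Component impedances:
  R: Z = R = 18.4 Ω
  L: Z = jωL = j·1030·0.101 = 0 + j104.1 Ω
  C: Z = 1/(jωC) = -j/(ω·C) = 0 - j1.712e+05 Ω
Step 3 — Parallel combination: 1/Z_total = 1/R + 1/L + 1/C; Z_total = 17.84 + j3.153 Ω = 18.12∠10.0° Ω.
Step 4 — Source phasor: V = 44.9∠170.3° V = -44.26 + j7.565 V.
Step 5 — Ohm's law: I = V / Z_total = (-44.26 + j7.565) / (17.84 + j3.153) = -2.333 + j0.8361 A.
Step 6 — Convert to polar: |I| = 2.478 A, ∠I = 160.3°.

I = 2.478∠160.3° A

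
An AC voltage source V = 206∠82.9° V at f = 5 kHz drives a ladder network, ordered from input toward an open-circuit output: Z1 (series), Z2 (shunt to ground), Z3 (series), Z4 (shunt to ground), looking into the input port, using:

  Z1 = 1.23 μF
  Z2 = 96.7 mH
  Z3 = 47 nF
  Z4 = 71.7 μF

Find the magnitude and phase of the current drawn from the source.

Step 1 — Angular frequency: ω = 2π·f = 2π·5000 = 3.142e+04 rad/s.
Step 2 — Component impedances:
  Z1: Z = 1/(jωC) = -j/(ω·C) = 0 - j25.88 Ω
  Z2: Z = jωL = j·3.142e+04·0.0967 = 0 + j3038 Ω
  Z3: Z = 1/(jωC) = -j/(ω·C) = 0 - j677.3 Ω
  Z4: Z = 1/(jωC) = -j/(ω·C) = 0 - j0.4439 Ω
Step 3 — Ladder network (open output): work backward from the far end, alternating series and parallel combinations. Z_in = 0 - j898.2 Ω = 898.2∠-90.0° Ω.
Step 4 — Source phasor: V = 206∠82.9° V = 25.46 + j204.4 V.
Step 5 — Ohm's law: I = V / Z_total = (25.46 + j204.4) / (0 - j898.2) = -0.2276 + j0.02835 A.
Step 6 — Convert to polar: |I| = 0.2294 A, ∠I = 172.9°.

I = 0.2294∠172.9° A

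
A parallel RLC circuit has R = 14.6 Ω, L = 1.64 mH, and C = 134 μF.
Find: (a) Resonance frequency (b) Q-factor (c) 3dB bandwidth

Step 1 — Resonance: ω₀ = 1/√(LC) = 1/√(0.00164·0.000134) = 2133 rad/s.
Step 2 — f₀ = ω₀/(2π) = 339.5 Hz.
Step 3 — Parallel Q: Q = R/(ω₀L) = 14.6/(2133·0.00164) = 4.173.
Step 4 — Bandwidth: Δω = ω₀/Q = 511.1 rad/s; BW = Δω/(2π) = 81.35 Hz.

(a) f₀ = 339.5 Hz  (b) Q = 4.173  (c) BW = 81.35 Hz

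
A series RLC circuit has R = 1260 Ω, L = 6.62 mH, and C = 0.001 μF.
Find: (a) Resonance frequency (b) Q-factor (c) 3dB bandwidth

Step 1 — Resonance: ω₀ = 1/√(LC) = 1/√(0.00662·1e-09) = 3.887e+05 rad/s.
Step 2 — f₀ = ω₀/(2π) = 6.186e+04 Hz.
Step 3 — Series Q: Q = ω₀L/R = 3.887e+05·0.00662/1260 = 2.042.
Step 4 — Bandwidth: Δω = ω₀/Q = 1.903e+05 rad/s; BW = Δω/(2π) = 3.029e+04 Hz.

(a) f₀ = 6.186e+04 Hz  (b) Q = 2.042  (c) BW = 3.029e+04 Hz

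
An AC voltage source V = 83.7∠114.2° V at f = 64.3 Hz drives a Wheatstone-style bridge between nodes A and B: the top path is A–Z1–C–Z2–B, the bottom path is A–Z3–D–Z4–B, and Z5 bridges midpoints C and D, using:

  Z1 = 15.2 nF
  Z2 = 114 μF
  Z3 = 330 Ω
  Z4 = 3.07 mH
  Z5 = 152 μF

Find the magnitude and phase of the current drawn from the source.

Step 1 — Angular frequency: ω = 2π·f = 2π·64.3 = 404 rad/s.
Step 2 — Component impedances:
  Z1: Z = 1/(jωC) = -j/(ω·C) = 0 - j1.628e+05 Ω
  Z2: Z = 1/(jωC) = -j/(ω·C) = 0 - j21.71 Ω
  Z3: Z = R = 330 Ω
  Z4: Z = jωL = j·404·0.00307 = 0 + j1.24 Ω
  Z5: Z = 1/(jωC) = -j/(ω·C) = 0 - j16.28 Ω
Step 3 — Bridge requires nodal analysis (the Z5 bridge couples midpoints C and D, so the two paths cannot be reduced to a simple series/parallel combination). Setting node B to ground and injecting 1 A at node A, the 3-node admittance system at A, C, D solves to V_A = Z_AB = 330 + j0.6134 Ω = 330∠0.1° Ω.
Step 4 — Source phasor: V = 83.7∠114.2° V = -34.31 + j76.34 V.
Step 5 — Ohm's law: I = V / Z_total = (-34.31 + j76.34) / (330 + j0.6134) = -0.1035 + j0.2315 A.
Step 6 — Convert to polar: |I| = 0.2536 A, ∠I = 114.1°.

I = 0.2536∠114.1° A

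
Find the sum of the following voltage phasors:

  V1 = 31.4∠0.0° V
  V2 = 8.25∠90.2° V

Step 1 — Convert each phasor to rectangular form:
  V1 = 31.4·(cos(0.0°) + j·sin(0.0°)) = 31.4 V
  V2 = 8.25·(cos(90.2°) + j·sin(90.2°)) = -0.0288 + j8.25 V
Step 2 — Sum components: V_total = 31.37 + j8.25 V.
Step 3 — Convert to polar: |V_total| = 32.44 V, ∠V_total = 14.7°.

V_total = 32.44∠14.7° V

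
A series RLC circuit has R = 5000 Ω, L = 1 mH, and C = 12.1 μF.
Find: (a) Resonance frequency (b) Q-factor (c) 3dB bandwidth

Step 1 — Resonance: ω₀ = 1/√(LC) = 1/√(0.001·1.21e-05) = 9091 rad/s.
Step 2 — f₀ = ω₀/(2π) = 1447 Hz.
Step 3 — Series Q: Q = ω₀L/R = 9091·0.001/5000 = 0.001818.
Step 4 — Bandwidth: Δω = ω₀/Q = 5e+06 rad/s; BW = Δω/(2π) = 7.958e+05 Hz.

(a) f₀ = 1447 Hz  (b) Q = 0.001818  (c) BW = 7.958e+05 Hz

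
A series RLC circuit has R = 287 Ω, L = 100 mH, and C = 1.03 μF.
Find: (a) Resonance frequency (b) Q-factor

Step 1 — Resonance condition Im(Z)=0 gives ω₀ = 1/√(LC).
Step 2 — ω₀ = 1/√(0.1·1.03e-06) = 3116 rad/s.
Step 3 — f₀ = ω₀/(2π) = 495.9 Hz.
Step 4 — Series Q: Q = ω₀L/R = 3116·0.1/287 = 1.086.

(a) f₀ = 495.9 Hz  (b) Q = 1.086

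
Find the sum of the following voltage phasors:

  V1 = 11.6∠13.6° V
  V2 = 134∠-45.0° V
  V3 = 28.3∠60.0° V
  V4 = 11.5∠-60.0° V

Step 1 — Convert each phasor to rectangular form:
  V1 = 11.6·(cos(13.6°) + j·sin(13.6°)) = 11.27 + j2.728 V
  V2 = 134·(cos(-45.0°) + j·sin(-45.0°)) = 94.75 - j94.75 V
  V3 = 28.3·(cos(60.0°) + j·sin(60.0°)) = 14.15 + j24.51 V
  V4 = 11.5·(cos(-60.0°) + j·sin(-60.0°)) = 5.75 - j9.959 V
Step 2 — Sum components: V_total = 125.9 - j77.48 V.
Step 3 — Convert to polar: |V_total| = 147.9 V, ∠V_total = -31.6°.

V_total = 147.9∠-31.6° V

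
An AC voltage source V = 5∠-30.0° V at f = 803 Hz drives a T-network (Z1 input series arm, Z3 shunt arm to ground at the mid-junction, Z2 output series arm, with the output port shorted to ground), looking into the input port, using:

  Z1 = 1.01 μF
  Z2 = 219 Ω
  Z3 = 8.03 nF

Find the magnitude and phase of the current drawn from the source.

Step 1 — Angular frequency: ω = 2π·f = 2π·803 = 5045 rad/s.
Step 2 — Component impedances:
  Z1: Z = 1/(jωC) = -j/(ω·C) = 0 - j196.2 Ω
  Z2: Z = R = 219 Ω
  Z3: Z = 1/(jωC) = -j/(ω·C) = 0 - j2.468e+04 Ω
Step 3 — With the output port shorted to ground, the output series arm Z2 runs from the junction to ground; the shunt arm Z3 also runs from the junction to ground. They appear in parallel: Z3 || Z2 = 219 - j1.943 Ω.
Step 4 — Series with input arm Z1: Z_in = Z1 + (Z3 || Z2) = 219 - j198.2 Ω = 295.3∠-42.1° Ω.
Step 5 — Source phasor: V = 5∠-30.0° V = 4.33 - j2.5 V.
Step 6 — Ohm's law: I = V / Z_total = (4.33 - j2.5) / (219 - j198.2) = 0.01655 + j0.003562 A.
Step 7 — Convert to polar: |I| = 0.01693 A, ∠I = 12.1°.

I = 0.01693∠12.1° A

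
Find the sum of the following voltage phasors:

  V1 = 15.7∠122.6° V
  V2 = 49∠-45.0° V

Step 1 — Convert each phasor to rectangular form:
  V1 = 15.7·(cos(122.6°) + j·sin(122.6°)) = -8.459 + j13.23 V
  V2 = 49·(cos(-45.0°) + j·sin(-45.0°)) = 34.65 - j34.65 V
Step 2 — Sum components: V_total = 26.19 - j21.42 V.
Step 3 — Convert to polar: |V_total| = 33.83 V, ∠V_total = -39.3°.

V_total = 33.83∠-39.3° V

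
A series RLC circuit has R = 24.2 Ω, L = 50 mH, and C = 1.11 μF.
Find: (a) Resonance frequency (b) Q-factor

Step 1 — Resonance condition Im(Z)=0 gives ω₀ = 1/√(LC).
Step 2 — ω₀ = 1/√(0.05·1.11e-06) = 4245 rad/s.
Step 3 — f₀ = ω₀/(2π) = 675.6 Hz.
Step 4 — Series Q: Q = ω₀L/R = 4245·0.05/24.2 = 8.77.

(a) f₀ = 675.6 Hz  (b) Q = 8.77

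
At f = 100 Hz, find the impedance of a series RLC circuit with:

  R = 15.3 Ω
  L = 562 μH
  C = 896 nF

Step 1 — Angular frequency: ω = 2π·f = 2π·100 = 628.3 rad/s.
Step 2 — Component impedances:
  R: Z = R = 15.3 Ω
  L: Z = jωL = j·628.3·0.000562 = 0 + j0.3531 Ω
  C: Z = 1/(jωC) = -j/(ω·C) = 0 - j1776 Ω
Step 3 — Series combination: Z_total = R + L + C = 15.3 - j1776 Ω = 1776∠-89.5° Ω.

Z = 15.3 - j1776 Ω = 1776∠-89.5° Ω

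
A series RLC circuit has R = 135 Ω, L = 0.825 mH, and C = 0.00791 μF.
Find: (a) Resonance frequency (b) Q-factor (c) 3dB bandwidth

Step 1 — Resonance condition Im(Z)=0 gives ω₀ = 1/√(LC).
Step 2 — ω₀ = 1/√(0.000825·7.91e-09) = 3.915e+05 rad/s.
Step 3 — f₀ = ω₀/(2π) = 6.23e+04 Hz.
Step 4 — Series Q: Q = ω₀L/R = 3.915e+05·0.000825/135 = 2.392.
Step 5 — 3dB bandwidth: Δω = ω₀/Q = 1.636e+05 rad/s; BW = Δω/(2π) = 2.604e+04 Hz.

(a) f₀ = 6.23e+04 Hz  (b) Q = 2.392  (c) BW = 2.604e+04 Hz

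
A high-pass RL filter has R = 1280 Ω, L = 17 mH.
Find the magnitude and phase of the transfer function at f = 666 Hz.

Step 1 — Angular frequency: ω = 2π·666 = 4185 rad/s.
Step 2 — Transfer function: H(jω) = jωL/(R + jωL).
Step 3 — Numerator jωL = j·71.14; denominator R + jωL = 1280 + j71.14.
Step 4 — H = 0.003079 + j0.05541.
Step 5 — Magnitude: |H| = 0.05549 (-25.1 dB); phase: φ = 86.8°.

|H| = 0.05549 (-25.1 dB), φ = 86.8°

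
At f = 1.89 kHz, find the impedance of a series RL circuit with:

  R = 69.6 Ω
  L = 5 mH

Step 1 — Angular frequency: ω = 2π·f = 2π·1890 = 1.188e+04 rad/s.
Step 2 — Component impedances:
  R: Z = R = 69.6 Ω
  L: Z = jωL = j·1.188e+04·0.005 = 0 + j59.38 Ω
Step 3 — Series combination: Z_total = R + L = 69.6 + j59.38 Ω = 91.49∠40.5° Ω.

Z = 69.6 + j59.38 Ω = 91.49∠40.5° Ω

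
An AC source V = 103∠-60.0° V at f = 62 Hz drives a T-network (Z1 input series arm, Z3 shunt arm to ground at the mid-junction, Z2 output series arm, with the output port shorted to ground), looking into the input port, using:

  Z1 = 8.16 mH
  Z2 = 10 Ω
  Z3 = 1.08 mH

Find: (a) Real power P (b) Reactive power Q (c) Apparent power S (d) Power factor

Step 1 — Angular frequency: ω = 2π·f = 2π·62 = 389.6 rad/s.
Step 2 — Component impedances:
  Z1: Z = jωL = j·389.6·0.00816 = 0 + j3.179 Ω
  Z2: Z = R = 10 Ω
  Z3: Z = jωL = j·389.6·0.00108 = 0 + j0.4207 Ω
Step 3 — With the output port shorted to ground, the output series arm Z2 runs from the junction to ground; the shunt arm Z3 also runs from the junction to ground. They appear in parallel: Z3 || Z2 = 0.01767 + j0.42 Ω.
Step 4 — Series with input arm Z1: Z_in = Z1 + (Z3 || Z2) = 0.01767 + j3.599 Ω = 3.599∠89.7° Ω.
Step 5 — Source phasor: V = 103∠-60.0° V = 51.5 - j89.2 V.
Step 6 — Current: I = V / Z = -24.72 - j14.43 A = 28.62∠-149.7° A.
Step 7 — Complex power: S = V·I* = 14.47 + j2948 VA.
Step 8 — Real power: P = Re(S) = 14.47 W.
Step 9 — Reactive power: Q = Im(S) = 2948 VAR.
Step 10 — Apparent power: |S| = 2948 VA.
Step 11 — Power factor: PF = P/|S| = 0.00491 (lagging).

(a) P = 14.47 W  (b) Q = 2948 VAR  (c) S = 2948 VA  (d) PF = 0.00491 (lagging)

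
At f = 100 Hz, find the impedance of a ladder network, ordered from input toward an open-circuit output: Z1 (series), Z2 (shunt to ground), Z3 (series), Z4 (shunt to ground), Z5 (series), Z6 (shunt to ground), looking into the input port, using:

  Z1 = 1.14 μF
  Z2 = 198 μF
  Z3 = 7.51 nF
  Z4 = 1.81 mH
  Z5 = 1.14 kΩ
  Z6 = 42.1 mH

Step 1 — Angular frequency: ω = 2π·f = 2π·100 = 628.3 rad/s.
Step 2 — Component impedances:
  Z1: Z = 1/(jωC) = -j/(ω·C) = 0 - j1396 Ω
  Z2: Z = 1/(jωC) = -j/(ω·C) = 0 - j8.038 Ω
  Z3: Z = 1/(jωC) = -j/(ω·C) = 0 - j2.119e+05 Ω
  Z4: Z = jωL = j·628.3·0.00181 = 0 + j1.137 Ω
  Z5: Z = R = 1140 Ω
  Z6: Z = jωL = j·628.3·0.0421 = 0 + j26.45 Ω
Step 3 — Ladder network (open output): work backward from the far end, alternating series and parallel combinations. Z_in = 0 - j1404 Ω = 1404∠-90.0° Ω.

Z = 0 - j1404 Ω = 1404∠-90.0° Ω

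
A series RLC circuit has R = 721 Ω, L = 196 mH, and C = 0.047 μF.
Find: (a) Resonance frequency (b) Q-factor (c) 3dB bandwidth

Step 1 — Resonance condition Im(Z)=0 gives ω₀ = 1/√(LC).
Step 2 — ω₀ = 1/√(0.196·4.7e-08) = 1.042e+04 rad/s.
Step 3 — f₀ = ω₀/(2π) = 1658 Hz.
Step 4 — Series Q: Q = ω₀L/R = 1.042e+04·0.196/721 = 2.832.
Step 5 — 3dB bandwidth: Δω = ω₀/Q = 3679 rad/s; BW = Δω/(2π) = 585.5 Hz.

(a) f₀ = 1658 Hz  (b) Q = 2.832  (c) BW = 585.5 Hz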